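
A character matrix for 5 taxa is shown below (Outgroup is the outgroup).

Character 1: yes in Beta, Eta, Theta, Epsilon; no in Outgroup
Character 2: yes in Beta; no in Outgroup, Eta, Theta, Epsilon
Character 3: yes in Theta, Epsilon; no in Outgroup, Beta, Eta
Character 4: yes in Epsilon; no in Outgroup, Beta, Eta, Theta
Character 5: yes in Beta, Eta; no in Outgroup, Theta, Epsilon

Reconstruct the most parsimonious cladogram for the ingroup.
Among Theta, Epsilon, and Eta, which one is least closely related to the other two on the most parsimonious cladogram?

The outgroup has state 'no' for every character, so 'yes' is the derived state throughout.
All ingroup taxa share the derived state 'yes' for Character 1; it defines the ingroup but does not resolve relationships within it.
Character 2: derived state 'yes' in Beta only — an autapomorphy, so it tells us nothing about relationships among taxa.
Only Epsilon and Theta show the derived state 'yes' for Character 3, supporting them as a clade.
Character 4 (derived state 'yes') is unique to Epsilon (autapomorphy; uninformative for grouping).
Only Beta and Eta show the derived state 'yes' for Character 5, supporting them as a clade.
Most parsimonious ingroup topology: ((Beta,Eta),(Theta,Epsilon)).
Theta and Epsilon share a more recent common ancestor with each other than either does with Eta, so Eta is the least closely related of the three.

Eta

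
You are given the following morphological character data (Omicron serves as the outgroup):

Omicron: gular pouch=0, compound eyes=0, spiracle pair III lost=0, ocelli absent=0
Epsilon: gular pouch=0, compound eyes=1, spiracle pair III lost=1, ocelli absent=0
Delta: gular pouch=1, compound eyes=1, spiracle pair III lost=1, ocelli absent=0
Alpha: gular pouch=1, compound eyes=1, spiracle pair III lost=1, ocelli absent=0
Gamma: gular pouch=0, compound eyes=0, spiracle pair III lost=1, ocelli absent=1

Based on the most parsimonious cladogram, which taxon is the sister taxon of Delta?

The outgroup has state '0' for every character, so '1' is the derived state throughout.
Only Alpha and Delta show the derived state '1' for gular pouch, supporting them as a clade.
compound eyes: derived state '1' in Alpha, Delta, and Epsilon only — synapomorphy for {Alpha, Delta, Epsilon}.
spiracle pair III lost (derived state '1') is shared by all ingroup taxa — unites the whole ingroup.
ocelli absent (derived state '1') is unique to Gamma (autapomorphy; uninformative for grouping).
Most parsimonious ingroup topology: ((Epsilon,(Delta,Alpha)),Gamma).
Delta and Alpha form a cherry on this tree, so they are sister taxa.

Alpha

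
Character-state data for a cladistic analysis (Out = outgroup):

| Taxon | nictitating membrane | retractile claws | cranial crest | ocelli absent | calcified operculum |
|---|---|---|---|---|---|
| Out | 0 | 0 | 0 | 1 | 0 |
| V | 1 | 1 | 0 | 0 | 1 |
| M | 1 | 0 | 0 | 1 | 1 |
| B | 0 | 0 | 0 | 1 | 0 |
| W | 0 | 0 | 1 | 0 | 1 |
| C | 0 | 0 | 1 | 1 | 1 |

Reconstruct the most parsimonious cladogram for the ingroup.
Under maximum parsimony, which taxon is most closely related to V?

Character polarity is set by the outgroup: the derived state is whichever differs from the outgroup's state, so for ocelli absent the derived state is '0', and for the remaining characters it is '1'.
Only M and V show the derived state '1' for nictitating membrane, supporting them as a clade.
retractile claws: derived state '1' in V only — an autapomorphy, so it tells us nothing about relationships among taxa.
Only C and W show the derived state '1' for cranial crest, supporting them as a clade.
ocelli absent groups V and W, which is incompatible with the clades supported by the remaining characters; treating it as convergent (homoplasy) costs fewer steps than any alternative tree.
Only C, M, V, and W show the derived state '1' for calcified operculum, supporting them as a clade.
Most parsimonious ingroup topology: (((V,M),(W,C)),B).
V and M form a cherry on this tree, so they are sister taxa.

M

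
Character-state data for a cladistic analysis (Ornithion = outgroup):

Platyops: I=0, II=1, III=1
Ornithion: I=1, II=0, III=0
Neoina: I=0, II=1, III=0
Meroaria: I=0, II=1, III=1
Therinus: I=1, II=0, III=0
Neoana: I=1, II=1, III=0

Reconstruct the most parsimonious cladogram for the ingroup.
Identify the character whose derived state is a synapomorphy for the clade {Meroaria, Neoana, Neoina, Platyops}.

II

Character polarity is set by the outgroup: the derived state is whichever differs from the outgroup's state, so for I the derived state is '0', and for the remaining characters it is '1'.
I (derived state '0') is shared by Meroaria, Neoina, and Platyops — a synapomorphy uniting that clade.
Only Meroaria, Neoana, Neoina, and Platyops show the derived state '1' for II, supporting them as a clade.
III: derived state '1' in Meroaria and Platyops only — synapomorphy for {Meroaria, Platyops}.
Most parsimonious ingroup topology: ((((Platyops,Meroaria),Neoina),Neoana),Therinus).
The clade {Meroaria, Neoana, Neoina, Platyops} is supported by II: its derived state '1' occurs in exactly those taxa and in no other taxon (including the outgroup).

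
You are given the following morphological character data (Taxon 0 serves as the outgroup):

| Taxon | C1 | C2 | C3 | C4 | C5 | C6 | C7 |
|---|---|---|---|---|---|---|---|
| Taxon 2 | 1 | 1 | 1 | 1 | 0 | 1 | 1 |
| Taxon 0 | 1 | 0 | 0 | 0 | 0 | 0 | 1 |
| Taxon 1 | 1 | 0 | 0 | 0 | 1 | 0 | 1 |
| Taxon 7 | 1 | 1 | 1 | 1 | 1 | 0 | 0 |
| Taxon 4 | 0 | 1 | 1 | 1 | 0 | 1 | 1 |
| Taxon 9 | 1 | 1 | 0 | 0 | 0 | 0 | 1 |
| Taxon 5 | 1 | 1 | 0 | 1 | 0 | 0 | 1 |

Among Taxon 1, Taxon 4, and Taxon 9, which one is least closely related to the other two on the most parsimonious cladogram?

Character polarity is set by the outgroup: the derived state is whichever differs from the outgroup's state, so for C1, C7 the derived state is '0', and for the remaining characters it is '1'.
C1: derived state '0' in Taxon 4 only — an autapomorphy, so it tells us nothing about relationships among taxa.
C2: derived state '1' in Taxon 2, Taxon 4, Taxon 5, Taxon 7, and Taxon 9 only — synapomorphy for {Taxon 2, Taxon 4, Taxon 5, Taxon 7, Taxon 9}.
C3: derived state '1' in Taxon 2, Taxon 4, and Taxon 7 only — synapomorphy for {Taxon 2, Taxon 4, Taxon 7}.
Only Taxon 2, Taxon 4, Taxon 5, and Taxon 7 show the derived state '1' for C4, supporting them as a clade.
C5 groups Taxon 1 and Taxon 7, which is incompatible with the clades supported by the remaining characters; treating it as convergent (homoplasy) costs fewer steps than any alternative tree.
C6 (derived state '1') is shared by Taxon 2 and Taxon 4 — a synapomorphy uniting that clade.
C7: derived state '0' in Taxon 7 only — an autapomorphy, so it tells us nothing about relationships among taxa.
Most parsimonious ingroup topology: ((Taxon 9,(((Taxon 2,Taxon 4),Taxon 7),Taxon 5)),Taxon 1).
Taxon 9 and Taxon 4 share a more recent common ancestor with each other than either does with Taxon 1, so Taxon 1 is the least closely related of the three.

Taxon 1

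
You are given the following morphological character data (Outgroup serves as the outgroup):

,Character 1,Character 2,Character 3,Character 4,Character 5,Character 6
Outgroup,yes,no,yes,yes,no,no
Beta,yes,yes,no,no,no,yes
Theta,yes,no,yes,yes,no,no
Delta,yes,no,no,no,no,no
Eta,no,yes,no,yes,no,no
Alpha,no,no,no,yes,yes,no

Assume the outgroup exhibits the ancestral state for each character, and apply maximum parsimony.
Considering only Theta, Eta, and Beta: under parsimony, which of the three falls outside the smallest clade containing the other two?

Character polarity is set by the outgroup: the derived state is whichever differs from the outgroup's state, so for Character 1, Character 3, Character 4 the derived state is 'no', and for the remaining characters it is 'yes'.
Only Alpha and Eta show the derived state 'no' for Character 1, supporting them as a clade.
Character 2 groups Beta and Eta, which is incompatible with the clades supported by the remaining characters; treating it as convergent (homoplasy) costs fewer steps than any alternative tree.
Character 3: derived state 'no' in Alpha, Beta, Delta, and Eta only — synapomorphy for {Alpha, Beta, Delta, Eta}.
Only Beta and Delta show the derived state 'no' for Character 4, supporting them as a clade.
Character 5 (derived state 'yes') is unique to Alpha (autapomorphy; uninformative for grouping).
Character 6: derived state 'yes' in Beta only — an autapomorphy, so it tells us nothing about relationships among taxa.
Most parsimonious ingroup topology: (((Beta,Delta),(Eta,Alpha)),Theta).
Beta and Eta share a more recent common ancestor with each other than either does with Theta, so Theta is the least closely related of the three.

Theta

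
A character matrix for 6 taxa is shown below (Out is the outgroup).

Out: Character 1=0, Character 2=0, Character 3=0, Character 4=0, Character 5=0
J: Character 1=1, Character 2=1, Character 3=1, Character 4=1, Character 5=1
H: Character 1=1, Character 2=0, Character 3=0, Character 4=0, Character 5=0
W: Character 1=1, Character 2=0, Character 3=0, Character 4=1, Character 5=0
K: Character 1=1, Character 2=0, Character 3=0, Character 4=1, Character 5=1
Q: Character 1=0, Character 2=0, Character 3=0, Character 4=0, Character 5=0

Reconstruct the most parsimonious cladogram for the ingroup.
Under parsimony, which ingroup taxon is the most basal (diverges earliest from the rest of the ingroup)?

The outgroup has state '0' for every character, so '1' is the derived state throughout.
Only H, J, K, and W show the derived state '1' for Character 1, supporting them as a clade.
Character 2: derived state '1' in J only — an autapomorphy, so it tells us nothing about relationships among taxa.
Character 3 (derived state '1') is unique to J (autapomorphy; uninformative for grouping).
Character 4 (derived state '1') is shared by J, K, and W — a synapomorphy uniting that clade.
Character 5 (derived state '1') is shared by J and K — a synapomorphy uniting that clade.
Most parsimonious ingroup topology: ((((J,K),W),H),Q).
Q is sister to the clade containing all other ingroup taxa, so it is the earliest-diverging (most basal) ingroup lineage.

Q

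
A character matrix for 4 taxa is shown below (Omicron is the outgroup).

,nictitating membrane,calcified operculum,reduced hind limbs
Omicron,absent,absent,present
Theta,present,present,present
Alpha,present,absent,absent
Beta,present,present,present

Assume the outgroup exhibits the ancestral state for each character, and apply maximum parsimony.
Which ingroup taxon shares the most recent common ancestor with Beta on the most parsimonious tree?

Theta

Character polarity is set by the outgroup: the derived state is whichever differs from the outgroup's state, so for reduced hind limbs the derived state is 'absent', and for the remaining characters it is 'present'.
All ingroup taxa share the derived state 'present' for nictitating membrane; it defines the ingroup but does not resolve relationships within it.
calcified operculum (derived state 'present') is shared by Beta and Theta — a synapomorphy uniting that clade.
reduced hind limbs: derived state 'absent' in Alpha only — an autapomorphy, so it tells us nothing about relationships among taxa.
Most parsimonious ingroup topology: ((Theta,Beta),Alpha).
Beta and Theta form a cherry on this tree, so they are sister taxa.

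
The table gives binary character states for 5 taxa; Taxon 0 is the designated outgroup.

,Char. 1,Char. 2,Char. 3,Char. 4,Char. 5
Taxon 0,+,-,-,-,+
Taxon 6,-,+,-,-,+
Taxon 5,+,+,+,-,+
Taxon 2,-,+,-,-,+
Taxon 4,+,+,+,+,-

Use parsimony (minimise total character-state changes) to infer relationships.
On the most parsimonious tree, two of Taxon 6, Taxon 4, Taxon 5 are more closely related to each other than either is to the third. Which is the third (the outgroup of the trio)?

Taxon 6

Character polarity is set by the outgroup: the derived state is whichever differs from the outgroup's state, so for Char. 1, Char. 5 the derived state is '-', and for the remaining characters it is '+'.
Char. 1 (derived state '-') is shared by Taxon 2 and Taxon 6 — a synapomorphy uniting that clade.
All ingroup taxa share the derived state '+' for Char. 2; it defines the ingroup but does not resolve relationships within it.
Char. 3 (derived state '+') is shared by Taxon 4 and Taxon 5 — a synapomorphy uniting that clade.
Char. 4 (derived state '+') is unique to Taxon 4 (autapomorphy; uninformative for grouping).
Char. 5 (derived state '-') is unique to Taxon 4 (autapomorphy; uninformative for grouping).
Most parsimonious ingroup topology: ((Taxon 6,Taxon 2),(Taxon 5,Taxon 4)).
Taxon 4 and Taxon 5 share a more recent common ancestor with each other than either does with Taxon 6, so Taxon 6 is the least closely related of the three.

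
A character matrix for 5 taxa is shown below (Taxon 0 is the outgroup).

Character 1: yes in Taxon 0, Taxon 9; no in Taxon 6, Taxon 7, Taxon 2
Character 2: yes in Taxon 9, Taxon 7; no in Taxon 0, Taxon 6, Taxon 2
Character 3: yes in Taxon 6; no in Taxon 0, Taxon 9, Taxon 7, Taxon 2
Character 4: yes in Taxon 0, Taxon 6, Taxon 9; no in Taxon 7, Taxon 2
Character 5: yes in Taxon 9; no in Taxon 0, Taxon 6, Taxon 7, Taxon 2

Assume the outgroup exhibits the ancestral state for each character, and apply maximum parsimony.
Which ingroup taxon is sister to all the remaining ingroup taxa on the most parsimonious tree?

Taxon 9

Character polarity is set by the outgroup: the derived state is whichever differs from the outgroup's state, so for Character 1, Character 4 the derived state is 'no', and for the remaining characters it is 'yes'.
Character 1 (derived state 'no') is shared by Taxon 2, Taxon 6, and Taxon 7 — a synapomorphy uniting that clade.
Character 2 groups Taxon 7 and Taxon 9, which is incompatible with the clades supported by the remaining characters; treating it as convergent (homoplasy) costs fewer steps than any alternative tree.
Character 3: derived state 'yes' in Taxon 6 only — an autapomorphy, so it tells us nothing about relationships among taxa.
Character 4: derived state 'no' in Taxon 2 and Taxon 7 only — synapomorphy for {Taxon 2, Taxon 7}.
Character 5: derived state 'yes' in Taxon 9 only — an autapomorphy, so it tells us nothing about relationships among taxa.
Most parsimonious ingroup topology: ((Taxon 6,(Taxon 7,Taxon 2)),Taxon 9).
Taxon 9 is sister to the clade containing all other ingroup taxa, so it is the earliest-diverging (most basal) ingroup lineage.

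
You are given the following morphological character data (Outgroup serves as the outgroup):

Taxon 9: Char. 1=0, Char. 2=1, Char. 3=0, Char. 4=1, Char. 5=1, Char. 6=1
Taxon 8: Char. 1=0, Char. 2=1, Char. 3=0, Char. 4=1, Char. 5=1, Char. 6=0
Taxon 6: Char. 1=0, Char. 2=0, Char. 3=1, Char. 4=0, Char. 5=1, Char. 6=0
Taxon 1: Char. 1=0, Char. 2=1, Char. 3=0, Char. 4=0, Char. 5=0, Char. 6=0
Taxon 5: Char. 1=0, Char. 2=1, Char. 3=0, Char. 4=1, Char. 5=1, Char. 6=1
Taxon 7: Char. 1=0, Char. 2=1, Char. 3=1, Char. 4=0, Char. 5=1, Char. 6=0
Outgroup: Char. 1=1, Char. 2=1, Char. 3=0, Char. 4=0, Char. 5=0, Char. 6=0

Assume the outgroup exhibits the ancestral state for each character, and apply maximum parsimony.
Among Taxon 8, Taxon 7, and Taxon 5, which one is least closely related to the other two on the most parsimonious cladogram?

Taxon 7

Character polarity is set by the outgroup: the derived state is whichever differs from the outgroup's state, so for Char. 1, Char. 2 the derived state is '0', and for the remaining characters it is '1'.
Char. 1 (derived state '0') is shared by all ingroup taxa — unites the whole ingroup.
Char. 2: derived state '0' in Taxon 6 only — an autapomorphy, so it tells us nothing about relationships among taxa.
Char. 3: derived state '1' in Taxon 6 and Taxon 7 only — synapomorphy for {Taxon 6, Taxon 7}.
Char. 4 (derived state '1') is shared by Taxon 5, Taxon 8, and Taxon 9 — a synapomorphy uniting that clade.
Char. 5: derived state '1' in Taxon 5, Taxon 6, Taxon 7, Taxon 8, and Taxon 9 only — synapomorphy for {Taxon 5, Taxon 6, Taxon 7, Taxon 8, Taxon 9}.
Char. 6 (derived state '1') is shared by Taxon 5 and Taxon 9 — a synapomorphy uniting that clade.
Most parsimonious ingroup topology: ((((Taxon 5,Taxon 9),Taxon 8),(Taxon 7,Taxon 6)),Taxon 1).
Taxon 8 and Taxon 5 share a more recent common ancestor with each other than either does with Taxon 7, so Taxon 7 is the least closely related of the three.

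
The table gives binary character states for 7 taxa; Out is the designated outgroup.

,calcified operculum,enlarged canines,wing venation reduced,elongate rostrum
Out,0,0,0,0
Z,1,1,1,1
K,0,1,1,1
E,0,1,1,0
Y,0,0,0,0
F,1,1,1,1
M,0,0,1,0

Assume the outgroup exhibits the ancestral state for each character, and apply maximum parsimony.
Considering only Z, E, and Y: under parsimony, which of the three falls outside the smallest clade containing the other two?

The outgroup has state '0' for every character, so '1' is the derived state throughout.
calcified operculum: derived state '1' in F and Z only — synapomorphy for {F, Z}.
enlarged canines (derived state '1') is shared by E, F, K, and Z — a synapomorphy uniting that clade.
wing venation reduced (derived state '1') is shared by E, F, K, M, and Z — a synapomorphy uniting that clade.
Only F, K, and Z show the derived state '1' for elongate rostrum, supporting them as a clade.
Most parsimonious ingroup topology: (((((Z,F),K),E),M),Y).
E and Z share a more recent common ancestor with each other than either does with Y, so Y is the least closely related of the three.

Y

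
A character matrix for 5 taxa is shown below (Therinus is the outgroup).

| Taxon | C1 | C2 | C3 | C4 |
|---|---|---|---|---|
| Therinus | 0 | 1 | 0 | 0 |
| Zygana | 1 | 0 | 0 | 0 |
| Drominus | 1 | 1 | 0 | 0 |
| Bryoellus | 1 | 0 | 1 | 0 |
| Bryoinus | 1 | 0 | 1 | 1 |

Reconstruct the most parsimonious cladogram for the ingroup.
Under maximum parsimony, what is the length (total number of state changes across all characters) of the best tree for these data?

Character polarity is set by the outgroup: the derived state is whichever differs from the outgroup's state, so for C2 the derived state is '0', and for the remaining characters it is '1'.
All ingroup taxa share the derived state '1' for C1; it defines the ingroup but does not resolve relationships within it.
C2 (derived state '0') is shared by Bryoellus, Bryoinus, and Zygana — a synapomorphy uniting that clade.
Only Bryoellus and Bryoinus show the derived state '1' for C3, supporting them as a clade.
C4: derived state '1' in Bryoinus only — an autapomorphy, so it tells us nothing about relationships among taxa.
Most parsimonious ingroup topology: ((Zygana,(Bryoellus,Bryoinus)),Drominus).
Changes per character on this tree: C1: 1; C2: 1; C3: 1; C4: 1.
Total = 4.

4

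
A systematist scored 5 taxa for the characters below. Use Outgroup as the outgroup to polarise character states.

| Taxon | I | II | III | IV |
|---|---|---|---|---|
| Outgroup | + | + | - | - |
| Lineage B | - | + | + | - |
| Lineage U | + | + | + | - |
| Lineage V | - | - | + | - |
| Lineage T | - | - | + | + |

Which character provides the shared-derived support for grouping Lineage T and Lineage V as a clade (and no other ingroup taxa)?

II

Character polarity is set by the outgroup: the derived state is whichever differs from the outgroup's state, so for I, II the derived state is '-', and for the remaining characters it is '+'.
I (derived state '-') is shared by Lineage B, Lineage T, and Lineage V — a synapomorphy uniting that clade.
Only Lineage T and Lineage V show the derived state '-' for II, supporting them as a clade.
All ingroup taxa share the derived state '+' for III; it defines the ingroup but does not resolve relationships within it.
IV: derived state '+' in Lineage T only — an autapomorphy, so it tells us nothing about relationships among taxa.
Most parsimonious ingroup topology: ((Lineage B,(Lineage V,Lineage T)),Lineage U).
The clade {Lineage T, Lineage V} is supported by II: its derived state '-' occurs in exactly those taxa and in no other taxon (including the outgroup).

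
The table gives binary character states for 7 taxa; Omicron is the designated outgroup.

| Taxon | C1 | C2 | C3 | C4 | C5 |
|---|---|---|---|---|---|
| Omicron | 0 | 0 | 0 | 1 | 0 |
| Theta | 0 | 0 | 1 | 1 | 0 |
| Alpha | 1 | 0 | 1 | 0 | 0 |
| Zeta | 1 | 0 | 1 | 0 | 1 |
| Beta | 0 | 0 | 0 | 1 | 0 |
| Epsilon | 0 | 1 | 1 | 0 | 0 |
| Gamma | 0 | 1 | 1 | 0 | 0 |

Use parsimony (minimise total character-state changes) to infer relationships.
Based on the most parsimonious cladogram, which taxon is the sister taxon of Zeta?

Character polarity is set by the outgroup: the derived state is whichever differs from the outgroup's state, so for C4 the derived state is '0', and for the remaining characters it is '1'.
C1: derived state '1' in Alpha and Zeta only — synapomorphy for {Alpha, Zeta}.
C2 (derived state '1') is shared by Epsilon and Gamma — a synapomorphy uniting that clade.
Only Alpha, Epsilon, Gamma, Theta, and Zeta show the derived state '1' for C3, supporting them as a clade.
C4 (derived state '0') is shared by Alpha, Epsilon, Gamma, and Zeta — a synapomorphy uniting that clade.
C5: derived state '1' in Zeta only — an autapomorphy, so it tells us nothing about relationships among taxa.
Most parsimonious ingroup topology: ((Theta,((Gamma,Epsilon),(Zeta,Alpha))),Beta).
Zeta and Alpha form a cherry on this tree, so they are sister taxa.

Alpha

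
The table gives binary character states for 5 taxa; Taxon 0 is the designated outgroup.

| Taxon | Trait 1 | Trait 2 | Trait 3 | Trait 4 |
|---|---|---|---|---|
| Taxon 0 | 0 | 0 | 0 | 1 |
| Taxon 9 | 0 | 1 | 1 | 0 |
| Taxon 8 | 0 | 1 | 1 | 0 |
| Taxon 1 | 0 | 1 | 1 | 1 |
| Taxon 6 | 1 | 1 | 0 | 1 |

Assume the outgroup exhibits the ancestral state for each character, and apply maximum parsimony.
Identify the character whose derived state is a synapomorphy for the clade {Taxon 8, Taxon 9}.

Trait 4

Character polarity is set by the outgroup: the derived state is whichever differs from the outgroup's state, so for Trait 4 the derived state is '0', and for the remaining characters it is '1'.
Trait 1 (derived state '1') is unique to Taxon 6 (autapomorphy; uninformative for grouping).
All ingroup taxa share the derived state '1' for Trait 2; it defines the ingroup but does not resolve relationships within it.
Trait 3 (derived state '1') is shared by Taxon 1, Taxon 8, and Taxon 9 — a synapomorphy uniting that clade.
Trait 4 (derived state '0') is shared by Taxon 8 and Taxon 9 — a synapomorphy uniting that clade.
Most parsimonious ingroup topology: (((Taxon 9,Taxon 8),Taxon 1),Taxon 6).
The clade {Taxon 8, Taxon 9} is supported by Trait 4: its derived state '0' occurs in exactly those taxa and in no other taxon (including the outgroup).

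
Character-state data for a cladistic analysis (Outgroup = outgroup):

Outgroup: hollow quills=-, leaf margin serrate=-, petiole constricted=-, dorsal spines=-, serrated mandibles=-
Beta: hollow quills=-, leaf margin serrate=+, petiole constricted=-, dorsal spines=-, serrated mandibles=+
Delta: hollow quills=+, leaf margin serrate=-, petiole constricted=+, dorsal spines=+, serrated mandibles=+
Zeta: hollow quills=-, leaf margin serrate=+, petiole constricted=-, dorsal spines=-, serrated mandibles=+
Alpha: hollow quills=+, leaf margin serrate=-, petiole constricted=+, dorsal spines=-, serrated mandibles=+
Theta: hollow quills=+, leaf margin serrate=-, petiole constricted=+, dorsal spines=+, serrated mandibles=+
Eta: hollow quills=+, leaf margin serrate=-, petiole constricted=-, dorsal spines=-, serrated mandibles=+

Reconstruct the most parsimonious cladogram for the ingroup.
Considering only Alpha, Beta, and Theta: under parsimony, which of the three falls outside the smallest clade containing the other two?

Beta

The outgroup has state '-' for every character, so '+' is the derived state throughout.
hollow quills: derived state '+' in Alpha, Delta, Eta, and Theta only — synapomorphy for {Alpha, Delta, Eta, Theta}.
leaf margin serrate: derived state '+' in Beta and Zeta only — synapomorphy for {Beta, Zeta}.
Only Alpha, Delta, and Theta show the derived state '+' for petiole constricted, supporting them as a clade.
dorsal spines (derived state '+') is shared by Delta and Theta — a synapomorphy uniting that clade.
serrated mandibles (derived state '+') is shared by all ingroup taxa — unites the whole ingroup.
Most parsimonious ingroup topology: ((Beta,Zeta),(((Delta,Theta),Alpha),Eta)).
Theta and Alpha share a more recent common ancestor with each other than either does with Beta, so Beta is the least closely related of the three.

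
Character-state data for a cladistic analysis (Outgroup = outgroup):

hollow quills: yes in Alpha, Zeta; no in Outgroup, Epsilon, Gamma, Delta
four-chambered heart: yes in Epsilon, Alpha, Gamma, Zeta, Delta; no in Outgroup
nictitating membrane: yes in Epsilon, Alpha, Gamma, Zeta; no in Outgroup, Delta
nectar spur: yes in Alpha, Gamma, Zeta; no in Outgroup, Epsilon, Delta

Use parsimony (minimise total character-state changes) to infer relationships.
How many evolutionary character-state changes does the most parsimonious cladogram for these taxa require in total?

The outgroup has state 'no' for every character, so 'yes' is the derived state throughout.
hollow quills: derived state 'yes' in Alpha and Zeta only — synapomorphy for {Alpha, Zeta}.
All ingroup taxa share the derived state 'yes' for four-chambered heart; it defines the ingroup but does not resolve relationships within it.
nictitating membrane: derived state 'yes' in Alpha, Epsilon, Gamma, and Zeta only — synapomorphy for {Alpha, Epsilon, Gamma, Zeta}.
Only Alpha, Gamma, and Zeta show the derived state 'yes' for nectar spur, supporting them as a clade.
Most parsimonious ingroup topology: ((Epsilon,((Alpha,Zeta),Gamma)),Delta).
Changes per character on this tree: hollow quills: 1; four-chambered heart: 1; nictitating membrane: 1; nectar spur: 1.
Total = 4.

4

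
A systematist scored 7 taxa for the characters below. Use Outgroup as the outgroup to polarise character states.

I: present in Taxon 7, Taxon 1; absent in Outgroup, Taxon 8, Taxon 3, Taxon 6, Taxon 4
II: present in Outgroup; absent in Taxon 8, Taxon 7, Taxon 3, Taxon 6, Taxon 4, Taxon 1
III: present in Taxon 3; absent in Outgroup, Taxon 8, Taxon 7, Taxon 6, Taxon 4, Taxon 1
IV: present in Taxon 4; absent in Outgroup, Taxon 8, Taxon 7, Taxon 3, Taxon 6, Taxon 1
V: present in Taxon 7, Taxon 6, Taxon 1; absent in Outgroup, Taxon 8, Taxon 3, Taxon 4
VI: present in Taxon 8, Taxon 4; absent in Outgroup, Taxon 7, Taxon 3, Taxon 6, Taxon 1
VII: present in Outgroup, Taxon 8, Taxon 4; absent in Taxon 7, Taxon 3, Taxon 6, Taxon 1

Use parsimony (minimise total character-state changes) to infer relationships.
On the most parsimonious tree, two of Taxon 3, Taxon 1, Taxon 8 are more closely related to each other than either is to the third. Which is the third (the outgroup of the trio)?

Taxon 8

Character polarity is set by the outgroup: the derived state is whichever differs from the outgroup's state, so for II, VII the derived state is 'absent', and for the remaining characters it is 'present'.
Only Taxon 1 and Taxon 7 show the derived state 'present' for I, supporting them as a clade.
II (derived state 'absent') is shared by all ingroup taxa — unites the whole ingroup.
III (derived state 'present') is unique to Taxon 3 (autapomorphy; uninformative for grouping).
IV (derived state 'present') is unique to Taxon 4 (autapomorphy; uninformative for grouping).
Only Taxon 1, Taxon 6, and Taxon 7 show the derived state 'present' for V, supporting them as a clade.
VI (derived state 'present') is shared by Taxon 4 and Taxon 8 — a synapomorphy uniting that clade.
VII: derived state 'absent' in Taxon 1, Taxon 3, Taxon 6, and Taxon 7 only — synapomorphy for {Taxon 1, Taxon 3, Taxon 6, Taxon 7}.
Most parsimonious ingroup topology: ((Taxon 8,Taxon 4),(((Taxon 7,Taxon 1),Taxon 6),Taxon 3)).
Taxon 1 and Taxon 3 share a more recent common ancestor with each other than either does with Taxon 8, so Taxon 8 is the least closely related of the three.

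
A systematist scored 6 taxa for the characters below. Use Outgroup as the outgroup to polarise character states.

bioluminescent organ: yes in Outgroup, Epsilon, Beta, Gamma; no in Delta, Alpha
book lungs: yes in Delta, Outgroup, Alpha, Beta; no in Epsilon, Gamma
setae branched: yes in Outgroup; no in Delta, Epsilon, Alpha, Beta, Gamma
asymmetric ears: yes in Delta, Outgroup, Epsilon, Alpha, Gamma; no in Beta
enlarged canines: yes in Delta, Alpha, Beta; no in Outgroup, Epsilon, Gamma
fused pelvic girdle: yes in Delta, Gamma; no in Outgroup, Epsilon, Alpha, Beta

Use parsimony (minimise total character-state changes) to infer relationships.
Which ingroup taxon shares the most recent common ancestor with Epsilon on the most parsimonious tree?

Gamma

Character polarity is set by the outgroup: the derived state is whichever differs from the outgroup's state, so for bioluminescent organ, book lungs, setae branched, asymmetric ears the derived state is 'no', and for the remaining characters it is 'yes'.
Only Alpha and Delta show the derived state 'no' for bioluminescent organ, supporting them as a clade.
Only Epsilon and Gamma show the derived state 'no' for book lungs, supporting them as a clade.
All ingroup taxa share the derived state 'no' for setae branched; it defines the ingroup but does not resolve relationships within it.
asymmetric ears: derived state 'no' in Beta only — an autapomorphy, so it tells us nothing about relationships among taxa.
enlarged canines (derived state 'yes') is shared by Alpha, Beta, and Delta — a synapomorphy uniting that clade.
fused pelvic girdle (state 'yes') occurs in Delta and Gamma but conflicts with the nesting implied by the other characters — most parsimoniously interpreted as homoplasy.
Most parsimonious ingroup topology: ((Epsilon,Gamma),((Delta,Alpha),Beta)).
Epsilon and Gamma form a cherry on this tree, so they are sister taxa.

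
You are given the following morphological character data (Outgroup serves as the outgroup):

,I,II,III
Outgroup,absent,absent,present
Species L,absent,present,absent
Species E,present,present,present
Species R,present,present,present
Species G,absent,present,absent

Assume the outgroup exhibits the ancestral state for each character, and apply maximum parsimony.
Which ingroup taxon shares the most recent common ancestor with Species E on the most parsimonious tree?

Species R

Character polarity is set by the outgroup: the derived state is whichever differs from the outgroup's state, so for III the derived state is 'absent', and for the remaining characters it is 'present'.
Only Species E and Species R show the derived state 'present' for I, supporting them as a clade.
All ingroup taxa share the derived state 'present' for II; it defines the ingroup but does not resolve relationships within it.
III: derived state 'absent' in Species G and Species L only — synapomorphy for {Species G, Species L}.
Most parsimonious ingroup topology: ((Species L,Species G),(Species E,Species R)).
Species E and Species R form a cherry on this tree, so they are sister taxa.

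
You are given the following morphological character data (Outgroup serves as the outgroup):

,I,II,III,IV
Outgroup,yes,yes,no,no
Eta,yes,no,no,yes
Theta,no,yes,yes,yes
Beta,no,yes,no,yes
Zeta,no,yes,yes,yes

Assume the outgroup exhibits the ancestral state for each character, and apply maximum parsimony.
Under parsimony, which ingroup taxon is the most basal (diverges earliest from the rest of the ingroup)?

Character polarity is set by the outgroup: the derived state is whichever differs from the outgroup's state, so for I, II the derived state is 'no', and for the remaining characters it is 'yes'.
I: derived state 'no' in Beta, Theta, and Zeta only — synapomorphy for {Beta, Theta, Zeta}.
II (derived state 'no') is unique to Eta (autapomorphy; uninformative for grouping).
III (derived state 'yes') is shared by Theta and Zeta — a synapomorphy uniting that clade.
All ingroup taxa share the derived state 'yes' for IV; it defines the ingroup but does not resolve relationships within it.
Most parsimonious ingroup topology: (Eta,((Theta,Zeta),Beta)).
Eta is sister to the clade containing all other ingroup taxa, so it is the earliest-diverging (most basal) ingroup lineage.

Eta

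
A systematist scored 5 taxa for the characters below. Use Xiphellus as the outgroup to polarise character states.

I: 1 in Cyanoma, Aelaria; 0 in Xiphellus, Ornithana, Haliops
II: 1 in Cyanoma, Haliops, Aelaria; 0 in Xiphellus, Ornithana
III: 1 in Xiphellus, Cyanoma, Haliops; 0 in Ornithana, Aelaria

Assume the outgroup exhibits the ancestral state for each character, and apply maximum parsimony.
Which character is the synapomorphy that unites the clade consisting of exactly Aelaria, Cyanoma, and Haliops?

II

Character polarity is set by the outgroup: the derived state is whichever differs from the outgroup's state, so for III the derived state is '0', and for the remaining characters it is '1'.
Only Aelaria and Cyanoma show the derived state '1' for I, supporting them as a clade.
II: derived state '1' in Aelaria, Cyanoma, and Haliops only — synapomorphy for {Aelaria, Cyanoma, Haliops}.
III groups Aelaria and Ornithana, which is incompatible with the clades supported by the remaining characters; treating it as convergent (homoplasy) costs fewer steps than any alternative tree.
Most parsimonious ingroup topology: (((Cyanoma,Aelaria),Haliops),Ornithana).
The clade {Aelaria, Cyanoma, Haliops} is supported by II: its derived state '1' occurs in exactly those taxa and in no other taxon (including the outgroup).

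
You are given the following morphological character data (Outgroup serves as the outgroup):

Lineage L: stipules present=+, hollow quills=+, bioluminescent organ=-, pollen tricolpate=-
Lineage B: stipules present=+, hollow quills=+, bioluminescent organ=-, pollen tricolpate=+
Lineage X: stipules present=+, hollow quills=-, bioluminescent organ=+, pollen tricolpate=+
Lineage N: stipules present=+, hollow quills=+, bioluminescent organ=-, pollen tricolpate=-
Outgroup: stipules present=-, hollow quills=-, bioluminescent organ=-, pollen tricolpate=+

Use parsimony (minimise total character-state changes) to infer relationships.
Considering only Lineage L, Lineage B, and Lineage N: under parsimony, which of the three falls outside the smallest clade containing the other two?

Character polarity is set by the outgroup: the derived state is whichever differs from the outgroup's state, so for pollen tricolpate the derived state is '-', and for the remaining characters it is '+'.
All ingroup taxa share the derived state '+' for stipules present; it defines the ingroup but does not resolve relationships within it.
hollow quills (derived state '+') is shared by Lineage B, Lineage L, and Lineage N — a synapomorphy uniting that clade.
bioluminescent organ: derived state '+' in Lineage X only — an autapomorphy, so it tells us nothing about relationships among taxa.
pollen tricolpate: derived state '-' in Lineage L and Lineage N only — synapomorphy for {Lineage L, Lineage N}.
Most parsimonious ingroup topology: (Lineage X,((Lineage N,Lineage L),Lineage B)).
Lineage N and Lineage L share a more recent common ancestor with each other than either does with Lineage B, so Lineage B is the least closely related of the three.

Lineage B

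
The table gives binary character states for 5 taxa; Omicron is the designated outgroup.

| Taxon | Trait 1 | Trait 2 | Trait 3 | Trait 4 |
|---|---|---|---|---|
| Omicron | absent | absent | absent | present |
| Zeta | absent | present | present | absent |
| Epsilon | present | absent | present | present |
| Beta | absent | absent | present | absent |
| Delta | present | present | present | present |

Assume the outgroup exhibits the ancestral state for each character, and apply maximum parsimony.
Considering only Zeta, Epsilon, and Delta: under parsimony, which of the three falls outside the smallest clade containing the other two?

Character polarity is set by the outgroup: the derived state is whichever differs from the outgroup's state, so for Trait 4 the derived state is 'absent', and for the remaining characters it is 'present'.
Trait 1: derived state 'present' in Delta and Epsilon only — synapomorphy for {Delta, Epsilon}.
Trait 2 groups Delta and Zeta, which is incompatible with the clades supported by the remaining characters; treating it as convergent (homoplasy) costs fewer steps than any alternative tree.
Trait 3 (derived state 'present') is shared by all ingroup taxa — unites the whole ingroup.
Trait 4 (derived state 'absent') is shared by Beta and Zeta — a synapomorphy uniting that clade.
Most parsimonious ingroup topology: ((Zeta,Beta),(Epsilon,Delta)).
Epsilon and Delta share a more recent common ancestor with each other than either does with Zeta, so Zeta is the least closely related of the three.

Zeta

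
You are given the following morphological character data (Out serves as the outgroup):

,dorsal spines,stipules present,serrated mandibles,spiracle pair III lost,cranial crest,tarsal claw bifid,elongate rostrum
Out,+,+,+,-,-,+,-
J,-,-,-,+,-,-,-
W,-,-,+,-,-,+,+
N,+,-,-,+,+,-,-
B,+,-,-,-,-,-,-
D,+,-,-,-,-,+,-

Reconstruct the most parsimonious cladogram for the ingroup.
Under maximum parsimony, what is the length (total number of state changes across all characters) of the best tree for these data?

8

Character polarity is set by the outgroup: the derived state is whichever differs from the outgroup's state, so for dorsal spines, stipules present, serrated mandibles, tarsal claw bifid the derived state is '-', and for the remaining characters it is '+'.
dorsal spines (state '-') occurs in J and W but conflicts with the nesting implied by the other characters — most parsimoniously interpreted as homoplasy.
stipules present (derived state '-') is shared by all ingroup taxa — unites the whole ingroup.
serrated mandibles (derived state '-') is shared by B, D, J, and N — a synapomorphy uniting that clade.
spiracle pair III lost (derived state '+') is shared by J and N — a synapomorphy uniting that clade.
cranial crest (derived state '+') is unique to N (autapomorphy; uninformative for grouping).
Only B, J, and N show the derived state '-' for tarsal claw bifid, supporting them as a clade.
elongate rostrum (derived state '+') is unique to W (autapomorphy; uninformative for grouping).
Most parsimonious ingroup topology: ((((J,N),B),D),W).
Changes per character on this tree: dorsal spines: 2; stipules present: 1; serrated mandibles: 1; spiracle pair III lost: 1; cranial crest: 1; tarsal claw bifid: 1; elongate rostrum: 1.
Total = 8.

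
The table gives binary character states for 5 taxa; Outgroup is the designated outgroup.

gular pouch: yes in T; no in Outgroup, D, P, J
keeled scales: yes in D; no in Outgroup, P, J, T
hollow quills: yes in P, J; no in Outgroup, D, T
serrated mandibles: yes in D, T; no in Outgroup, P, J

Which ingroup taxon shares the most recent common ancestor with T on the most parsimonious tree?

The outgroup has state 'no' for every character, so 'yes' is the derived state throughout.
gular pouch (derived state 'yes') is unique to T (autapomorphy; uninformative for grouping).
keeled scales (derived state 'yes') is unique to D (autapomorphy; uninformative for grouping).
Only J and P show the derived state 'yes' for hollow quills, supporting them as a clade.
serrated mandibles (derived state 'yes') is shared by D and T — a synapomorphy uniting that clade.
Most parsimonious ingroup topology: ((D,T),(P,J)).
T and D form a cherry on this tree, so they are sister taxa.

D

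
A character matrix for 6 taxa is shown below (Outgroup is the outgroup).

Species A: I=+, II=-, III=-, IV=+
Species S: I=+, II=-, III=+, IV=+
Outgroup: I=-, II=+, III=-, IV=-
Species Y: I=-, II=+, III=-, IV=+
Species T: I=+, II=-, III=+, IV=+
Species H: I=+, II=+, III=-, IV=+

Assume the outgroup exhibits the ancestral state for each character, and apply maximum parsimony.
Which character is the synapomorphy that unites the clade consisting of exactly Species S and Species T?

III

Character polarity is set by the outgroup: the derived state is whichever differs from the outgroup's state, so for II the derived state is '-', and for the remaining characters it is '+'.
I (derived state '+') is shared by Species A, Species H, Species S, and Species T — a synapomorphy uniting that clade.
Only Species A, Species S, and Species T show the derived state '-' for II, supporting them as a clade.
III: derived state '+' in Species S and Species T only — synapomorphy for {Species S, Species T}.
IV (derived state '+') is shared by all ingroup taxa — unites the whole ingroup.
Most parsimonious ingroup topology: ((Species H,(Species A,(Species T,Species S))),Species Y).
The clade {Species S, Species T} is supported by III: its derived state '+' occurs in exactly those taxa and in no other taxon (including the outgroup).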